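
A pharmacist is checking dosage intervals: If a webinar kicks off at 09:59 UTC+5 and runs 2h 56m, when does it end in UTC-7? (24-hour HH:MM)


Start: 09:59 in UTC+5
Step 1 - add duration:
  minutes: 59 + 56 = 115 (carry 1h)
  hours: 9 + 2 + 1 = 12
  end in UTC+5: 12:55
Step 2 - convert UTC+5 -> UTC-7:
  offset difference: -7 - (5) = -12 hours
  12 + (-12) = 0 -> mod 24 = 0
Result: 00:55 in UTC-7

00:55


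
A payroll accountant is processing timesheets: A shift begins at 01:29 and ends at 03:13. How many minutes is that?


Start time: 01:29 = 89 minutes from midnight
End time: 03:13 = 193 minutes from midnight
Difference: 193 - 89 = 104 minutes
That is 1 hours and 44 minutes

104


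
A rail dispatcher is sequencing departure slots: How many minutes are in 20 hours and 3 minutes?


Hours: 20
Extra minutes: 3
Minutes per hour: 60
Hours to minutes: 20 x 60 = 1200
Total: 1200 + 3 = 1203

1203


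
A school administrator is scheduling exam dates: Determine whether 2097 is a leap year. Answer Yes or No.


Year: 2097
Divisible by 4? 2097 / 4 = 524.25 -> No
Not divisible by 4, so NOT a leap year

No


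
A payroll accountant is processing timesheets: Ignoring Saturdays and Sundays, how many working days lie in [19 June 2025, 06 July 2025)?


Start: 2025-06-19 (Thursday)
End (exclusive): 2025-07-06 (Sunday)
Total calendar days: 17
Full weeks: 17 // 7 = 2 -> 10 weekdays
Remaining 3 days starting on Thursday:
  Thu(w), Fri(w), Sat(-) -> 2 weekdays
Total business days: 10 + 2 = 12

12


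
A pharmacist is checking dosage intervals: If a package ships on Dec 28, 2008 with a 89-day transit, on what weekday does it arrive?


Start: 2008-12-28 (Sunday)
Step 1 - find target date: add 89 days
  2008-12-28 + 89 days = 2009-03-27
Step 2 - day of week:
  89 mod 7 = 5
  Sunday + 5 days -> Friday
Result: Friday (2009-03-27)

Friday


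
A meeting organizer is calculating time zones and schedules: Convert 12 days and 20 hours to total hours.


Days: 12
Extra hours: 20
Hours per day: 24
Days to hours: 12 x 24 = 288
Total: 288 + 20 = 308

308


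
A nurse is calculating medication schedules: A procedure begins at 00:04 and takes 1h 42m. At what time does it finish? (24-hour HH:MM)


Start time: 00:04
Adding: 1 hours 42 minutes
Minutes: 4 + 42 = 46
Hours: 0 + 1 + 0 = 1
Result: 01:46

01:46


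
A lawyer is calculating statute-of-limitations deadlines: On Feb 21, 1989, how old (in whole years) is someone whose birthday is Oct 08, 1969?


Birth: 1969-10-08
Reference: 1989-02-21
Year difference: 1989 - 1969 = 20
Has birthday (10-08) occurred by 02-21? No
Birthday not yet reached this year -> subtract 1
Age in full years: 19

19


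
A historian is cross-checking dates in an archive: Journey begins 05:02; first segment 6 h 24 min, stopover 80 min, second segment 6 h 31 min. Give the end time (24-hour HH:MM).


Depart: 05:02
Leg 1: +384 min -> 11:26
Layover: +80 min -> 12:46
Leg 2: +391 min -> 19:17
Total travel: 855 minutes = 14h 15m
Arrival: 19:17

19:17


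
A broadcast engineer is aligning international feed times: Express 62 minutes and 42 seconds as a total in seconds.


Minutes: 62
Seconds: 42
Convert minutes to seconds: 62 x 60 = 3720
Add remaining seconds: 3720 + 42 = 3762

3762


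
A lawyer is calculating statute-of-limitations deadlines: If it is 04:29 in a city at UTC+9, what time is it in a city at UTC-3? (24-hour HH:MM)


Local time: 04:29 at UTC+9 (offset 9h)
Target zone: UTC-3 (offset -3h)
Difference: -3 - (9) = -12 hours
Calculation: 4 + (-12) = -8
Wraparound: (-8) mod 24 = 16
Result: 16:29

16:29


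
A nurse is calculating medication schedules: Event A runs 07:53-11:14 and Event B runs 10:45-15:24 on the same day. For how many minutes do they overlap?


Interval A: [473, 674] minutes from midnight
Interval B: [645, 924] minutes from midnight
Overlap start = max(473, 645) = 645
Overlap end = min(674, 924) = 674
Overlap = 674 - 645 = 29 minutes

29


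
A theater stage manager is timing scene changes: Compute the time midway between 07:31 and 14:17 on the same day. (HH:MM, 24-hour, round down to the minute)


Start time: 07:31 = 451 minutes from midnight
End time: 14:17 = 857 minutes from midnight
Sum: 451 + 857 = 1308
Midpoint: 1308 / 2 = 654 minutes
Convert: 654 / 60 = 10 hours, 54 minutes
Result: 10:54

10:54


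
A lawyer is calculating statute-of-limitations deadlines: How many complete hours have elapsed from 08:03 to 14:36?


Start: 08:03
End: 14:36
Hour difference: 14 - 8 = 6 hours
Minute difference: 36 - 3 = 33 minutes
Total minutes: 393
Complete hours: 393 / 60 = 6 (remainder 33)

6


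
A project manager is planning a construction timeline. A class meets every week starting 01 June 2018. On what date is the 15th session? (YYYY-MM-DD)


First occurrence: 2018-06-01 (occurrence 1)
Each occurrence is 7 days after the previous.
Occurrence 15 is 14 weeks after the first.
14 weeks = 98 days
2018-06-01 + 98 days = 2018-09-07

2018-09-07


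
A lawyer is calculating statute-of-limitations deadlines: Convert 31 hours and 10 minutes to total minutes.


Hours: 31
Minutes: 10
Convert hours to minutes: 31 x 60 = 1860
Add remaining minutes: 1860 + 10 = 1870

1870


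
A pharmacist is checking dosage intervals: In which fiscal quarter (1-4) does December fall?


Month: December (month 12)
Q1: January-March (months 1-3)
Q2: April-June (months 4-6)
Q3: July-September (months 7-9)
Q4: October-December (months 10-12)
Month 12 falls in Q4

4


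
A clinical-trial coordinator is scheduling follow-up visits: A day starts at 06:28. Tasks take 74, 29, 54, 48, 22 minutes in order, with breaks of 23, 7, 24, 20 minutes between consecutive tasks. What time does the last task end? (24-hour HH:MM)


Start: 06:28 = 388 min from midnight
  after task 1 (74 min): 07:42
  after break (23 min): 08:05
  after task 2 (29 min): 08:34
  after break (7 min): 08:41
  after task 3 (54 min): 09:35
  after break (24 min): 09:59
  after task 4 (48 min): 10:47
  after break (20 min): 11:07
  after task 5 (22 min): 11:29
Total elapsed: 301 minutes
End time: 11:29

11:29


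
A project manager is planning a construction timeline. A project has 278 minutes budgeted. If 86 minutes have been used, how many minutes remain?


Total budget: 278 minutes
Time used: 86 minutes
Remaining: 278 - 86 = 192 minutes
Percent used: 30.9%
Percent remaining: 69.1%

192


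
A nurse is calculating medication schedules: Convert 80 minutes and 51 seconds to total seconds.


Minutes: 80
Extra seconds: 51
Seconds per minute: 60
Minutes to seconds: 80 x 60 = 4800
Total: 4800 + 51 = 4851

4851


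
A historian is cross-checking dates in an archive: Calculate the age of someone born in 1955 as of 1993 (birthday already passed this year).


Birth year: 1955
Current year: 1993
Age = current year - birth year
Age = 1993 - 1955 = 38

38


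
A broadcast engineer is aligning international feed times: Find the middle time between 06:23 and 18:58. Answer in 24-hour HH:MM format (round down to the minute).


Start time: 06:23 = 383 minutes from midnight
End time: 18:58 = 1138 minutes from midnight
Sum: 383 + 1138 = 1521
Midpoint: 1521 / 2 = 760 minutes
Convert: 760 / 60 = 12 hours, 40 minutes
Result: 12:40

12:40


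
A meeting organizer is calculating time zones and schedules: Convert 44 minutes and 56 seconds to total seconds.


Minutes: 44
Extra seconds: 56
Seconds per minute: 60
Minutes to seconds: 44 x 60 = 2640
Total: 2640 + 56 = 2696

2696


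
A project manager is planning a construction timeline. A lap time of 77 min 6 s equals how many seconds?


Minutes: 77
Seconds: 6
Convert minutes to seconds: 77 x 60 = 4620
Add remaining seconds: 4620 + 6 = 4626

4626


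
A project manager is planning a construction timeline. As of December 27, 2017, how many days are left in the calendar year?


Start: December 27, 2017
End: December 31, 2017
Days left in December: 4
Total: 4 days

4


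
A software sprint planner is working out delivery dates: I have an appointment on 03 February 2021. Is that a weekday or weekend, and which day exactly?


Date: 2021-02-03
January 1, 2021 is a Friday
Day of year: 34
Offset from Jan 1: 33 days
33 mod 7 = 5
Result: Wednesday

Wednesday


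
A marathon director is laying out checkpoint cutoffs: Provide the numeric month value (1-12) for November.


Calendar month order:
10. October
11. November <--
12. December
November is month number 11

11


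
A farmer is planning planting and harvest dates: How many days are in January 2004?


Month: January
Year: 2004
January is a 31-day month
Total: 31 days

31


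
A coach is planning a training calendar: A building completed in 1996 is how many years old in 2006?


Birth year: 1996
Current year: 2006
Age = current year - birth year
Age = 2006 - 1996 = 10

10


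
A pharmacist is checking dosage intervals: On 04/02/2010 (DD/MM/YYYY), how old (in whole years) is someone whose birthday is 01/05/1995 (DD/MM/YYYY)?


Birth: 1995-05-01
Reference: 2010-02-04
Year difference: 2010 - 1995 = 15
Has birthday (05-01) occurred by 02-04? No
Birthday not yet reached this year -> subtract 1
Age in full years: 14

14


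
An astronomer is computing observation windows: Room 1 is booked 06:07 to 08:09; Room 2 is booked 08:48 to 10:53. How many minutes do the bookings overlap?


Interval A: [367, 489] minutes from midnight
Interval B: [528, 653] minutes from midnight
Overlap start = max(367, 528) = 528
Overlap end = min(489, 653) = 489
End <= start, so the intervals do not overlap: 0 minutes

0


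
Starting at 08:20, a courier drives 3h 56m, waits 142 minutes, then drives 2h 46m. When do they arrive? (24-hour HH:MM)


Depart: 08:20
Leg 1: +236 min -> 12:16
Layover: +142 min -> 14:38
Leg 2: +166 min -> 17:24
Total travel: 544 minutes = 9h 4m
Arrival: 17:24

17:24


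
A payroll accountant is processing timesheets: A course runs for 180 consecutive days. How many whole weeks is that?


Total days: 180
Days per week: 7
Division: 180 / 7 = 25 remainder 5
Complete weeks: 25
Remaining days: 5

25


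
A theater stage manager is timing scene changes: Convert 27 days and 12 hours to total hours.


Days: 27
Extra hours: 12
Hours per day: 24
Days to hours: 27 x 24 = 648
Total: 648 + 12 = 660

660


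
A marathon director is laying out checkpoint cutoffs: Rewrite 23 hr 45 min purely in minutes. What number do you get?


Hours: 23
Extra minutes: 45
Minutes per hour: 60
Hours to minutes: 23 x 60 = 1380
Total: 1380 + 45 = 1425

1425


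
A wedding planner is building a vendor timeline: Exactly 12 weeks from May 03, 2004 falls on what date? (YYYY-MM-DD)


Start: 2004-05-03
Weeks to add: 12
Convert to days: 12 x 7 = 84 days
Add 84 days to 2004-05-03
Result: 2004-07-26

2004-07-26


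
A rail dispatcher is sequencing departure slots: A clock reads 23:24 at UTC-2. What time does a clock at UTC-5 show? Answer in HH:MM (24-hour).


Local time: 23:24 at UTC-2 (offset -2h)
Target zone: UTC-5 (offset -5h)
Difference: -5 - (-2) = -3 hours
Calculation: 23 + (-3) = 20
Result: 20:24

20:24


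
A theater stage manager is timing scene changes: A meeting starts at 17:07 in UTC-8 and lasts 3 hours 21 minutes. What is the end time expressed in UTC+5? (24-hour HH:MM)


Start: 17:07 in UTC-8
Step 1 - add duration:
  minutes: 7 + 21 = 28
  hours: 17 + 3 + 0 = 20
  end in UTC-8: 20:28
Step 2 - convert UTC-8 -> UTC+5:
  offset difference: 5 - (-8) = 13 hours
  20 + (13) = 33 -> mod 24 = 9
Result: 09:28 in UTC+5

09:28


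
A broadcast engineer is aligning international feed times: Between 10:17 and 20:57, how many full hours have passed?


Start: 10:17
End: 20:57
Hour difference: 20 - 10 = 10 hours
Minute difference: 57 - 17 = 40 minutes
Total minutes: 640
Complete hours: 640 / 60 = 10 (remainder 40)

10


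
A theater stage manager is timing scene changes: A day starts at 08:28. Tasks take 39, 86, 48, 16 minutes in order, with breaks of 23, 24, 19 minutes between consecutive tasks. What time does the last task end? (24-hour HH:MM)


Start: 08:28 = 508 min from midnight
  after task 1 (39 min): 09:07
  after break (23 min): 09:30
  after task 2 (86 min): 10:56
  after break (24 min): 11:20
  after task 3 (48 min): 12:08
  after break (19 min): 12:27
  after task 4 (16 min): 12:43
Total elapsed: 255 minutes
End time: 12:43

12:43


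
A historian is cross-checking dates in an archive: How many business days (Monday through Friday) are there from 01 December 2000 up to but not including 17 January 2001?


Start: 2000-12-01 (Friday)
End (exclusive): 2001-01-17 (Wednesday)
Total calendar days: 47
Full weeks: 47 // 7 = 6 -> 30 weekdays
Remaining 5 days starting on Friday:
  Fri(w), Sat(-), Sun(-), Mon(w), Tue(w) -> 3 weekdays
Total business days: 30 + 3 = 33

33


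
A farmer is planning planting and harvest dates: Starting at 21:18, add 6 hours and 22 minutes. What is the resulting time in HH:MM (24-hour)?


Start time: 21:18
Adding: 6 hours 22 minutes
Minutes: 18 + 22 = 40
Hours: 21 + 6 + 0 = 27
Hour wraparound: 27 mod 24 = 3
Result: 03:40

03:40


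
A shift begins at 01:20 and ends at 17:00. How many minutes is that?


Start time: 01:20 = 80 minutes from midnight
End time: 17:00 = 1020 minutes from midnight
Difference: 1020 - 80 = 940 minutes
That is 15 hours and 40 minutes

940


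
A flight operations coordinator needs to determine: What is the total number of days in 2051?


Year: 2051
Check leap year rules:
Divisible by 4? No
2051 is not a leap year
Days: 365

365


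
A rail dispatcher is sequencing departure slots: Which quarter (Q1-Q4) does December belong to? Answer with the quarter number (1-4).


Month: December (month 12)
Q1: January-March (months 1-3)
Q2: April-June (months 4-6)
Q3: July-September (months 7-9)
Q4: October-December (months 10-12)
Month 12 falls in Q4

4


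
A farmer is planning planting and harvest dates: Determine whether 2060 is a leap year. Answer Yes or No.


Year: 2060
Divisible by 4? 2060 / 4 = 515.0 -> Yes
Divisible by 100? 2060 / 100 = 20.6 -> No
Divisible by 4 but not 100, so it IS a leap year

Yes


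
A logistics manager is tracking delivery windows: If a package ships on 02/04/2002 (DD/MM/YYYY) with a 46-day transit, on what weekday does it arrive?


Start: 2002-04-02 (Tuesday)
Step 1 - find target date: add 46 days
  2002-04-02 + 46 days = 2002-05-18
Step 2 - day of week:
  46 mod 7 = 4
  Tuesday + 4 days -> Saturday
Result: Saturday (2002-05-18)

Saturday


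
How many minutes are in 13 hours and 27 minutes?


Hours: 13
Minutes: 27
Convert hours to minutes: 13 x 60 = 780
Add remaining minutes: 780 + 27 = 807

807


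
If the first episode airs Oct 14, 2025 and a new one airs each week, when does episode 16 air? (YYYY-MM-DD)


First occurrence: 2025-10-14 (occurrence 1)
Each occurrence is 7 days after the previous.
Occurrence 16 is 15 weeks after the first.
15 weeks = 105 days
2025-10-14 + 105 days = 2026-01-27

2026-01-27


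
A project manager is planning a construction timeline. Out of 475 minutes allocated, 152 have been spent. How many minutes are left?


Total budget: 475 minutes
Time used: 152 minutes
Remaining: 475 - 152 = 323 minutes
Percent used: 32.0%
Percent remaining: 68.0%

323


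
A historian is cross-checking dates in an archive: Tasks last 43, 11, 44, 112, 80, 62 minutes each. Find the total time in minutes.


Durations: 43, 11, 44, 112, 80, 62
Running sum: 43
+ 11 = 54
+ 44 = 98
+ 112 = 210
+ 80 = 290
+ 62 = 352
Total duration: 352 minutes
That is 5 hours and 52 minutes

352


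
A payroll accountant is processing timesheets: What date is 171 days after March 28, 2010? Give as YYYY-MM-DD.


Start: 2010-03-28
Adding 171 days
Days remaining in March: 3
After March: 168 days still to add
April 2010: 30 days, 138 remaining
May 2010: 31 days, 107 remaining
June 2010: 30 days, 77 remaining
July 2010: 31 days, 46 remaining
Result: 2010-09-15

2010-09-15


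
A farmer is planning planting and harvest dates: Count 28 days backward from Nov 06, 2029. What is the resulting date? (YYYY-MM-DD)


Start: 2029-11-06
Subtracting 28 days
Days already passed in November: 6
After going back through November: 22 more days to subtract
October 2029 has 31 days, need 22
Result: 2029-10-09

2029-10-09


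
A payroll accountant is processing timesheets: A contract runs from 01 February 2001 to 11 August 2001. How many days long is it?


Start date: 2001-02-01
End date: 2001-08-11
Feb 2001: +28 days
Mar 2001: +31 days
Apr 2001: +30 days
... (4 more months)
Total: 191 days

191


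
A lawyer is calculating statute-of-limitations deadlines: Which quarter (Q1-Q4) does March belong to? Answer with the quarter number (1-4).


Month: March (month 3)
Q1: January-March (months 1-3)
Q2: April-June (months 4-6)
Q3: July-September (months 7-9)
Q4: October-December (months 10-12)
Month 3 falls in Q1

1


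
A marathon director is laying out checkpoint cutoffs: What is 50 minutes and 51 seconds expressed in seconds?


Minutes: 50
Extra seconds: 51
Seconds per minute: 60
Minutes to seconds: 50 x 60 = 3000
Total: 3000 + 51 = 3051

3051


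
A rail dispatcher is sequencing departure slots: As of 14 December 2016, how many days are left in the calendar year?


Start: December 14, 2016
End: December 31, 2016
Days left in December: 17
Total: 17 days

17


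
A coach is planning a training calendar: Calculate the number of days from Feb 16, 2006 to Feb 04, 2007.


Start date: 2006-02-16
End date: 2007-02-04
Feb 2006: +13 days
Mar 2006: +31 days
Apr 2006: +30 days
... (10 more months)
Total: 353 days

353


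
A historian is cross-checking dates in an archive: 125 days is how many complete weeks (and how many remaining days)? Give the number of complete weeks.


Total days: 125
Days per week: 7
Division: 125 / 7 = 17 remainder 6
Complete weeks: 17
Remaining days: 6

17


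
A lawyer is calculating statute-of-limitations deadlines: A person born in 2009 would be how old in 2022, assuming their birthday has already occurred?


Birth year: 2009
Current year: 2022
Age = current year - birth year
Age = 2022 - 2009 = 13

13


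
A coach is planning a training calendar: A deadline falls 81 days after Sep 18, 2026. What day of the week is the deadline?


Start: 2026-09-18 (Friday)
Step 1 - find target date: add 81 days
  2026-09-18 + 81 days = 2026-12-08
Step 2 - day of week:
  81 mod 7 = 4
  Friday + 4 days -> Tuesday
Result: Tuesday (2026-12-08)

Tuesday


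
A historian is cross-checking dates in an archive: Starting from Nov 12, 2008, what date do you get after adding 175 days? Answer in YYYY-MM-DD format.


Start: 2008-11-12
Adding 175 days
Days remaining in November: 18
After November: 157 days still to add
December 2008: 31 days, 126 remaining
January 2009: 31 days, 95 remaining
February 2009: 28 days, 67 remaining
March 2009: 31 days, 36 remaining
Result: 2009-05-06

2009-05-06


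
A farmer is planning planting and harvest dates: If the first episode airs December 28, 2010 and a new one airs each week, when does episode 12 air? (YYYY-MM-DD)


First occurrence: 2010-12-28 (occurrence 1)
Each occurrence is 7 days after the previous.
Occurrence 12 is 11 weeks after the first.
11 weeks = 77 days
2010-12-28 + 77 days = 2011-03-15

2011-03-15


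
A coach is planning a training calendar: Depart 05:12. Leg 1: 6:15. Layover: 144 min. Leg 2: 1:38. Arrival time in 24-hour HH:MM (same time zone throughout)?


Depart: 05:12
Leg 1: +375 min -> 11:27
Layover: +144 min -> 13:51
Leg 2: +98 min -> 15:29
Total travel: 617 minutes = 10h 17m
Arrival: 15:29

15:29


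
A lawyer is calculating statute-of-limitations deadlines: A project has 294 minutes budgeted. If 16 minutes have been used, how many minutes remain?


Total budget: 294 minutes
Time used: 16 minutes
Remaining: 294 - 16 = 278 minutes
Percent used: 5.4%
Percent remaining: 94.6%

278


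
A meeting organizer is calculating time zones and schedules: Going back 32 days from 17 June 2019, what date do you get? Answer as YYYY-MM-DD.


Start: 2019-06-17
Subtracting 32 days
Days already passed in June: 17
After going back through June: 15 more days to subtract
May 2019 has 31 days, need 15
Result: 2019-05-16

2019-05-16


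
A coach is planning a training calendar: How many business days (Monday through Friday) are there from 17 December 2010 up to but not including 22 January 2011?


Start: 2010-12-17 (Friday)
End (exclusive): 2011-01-22 (Saturday)
Total calendar days: 36
Full weeks: 36 // 7 = 5 -> 25 weekdays
Remaining 1 days starting on Friday:
  Fri(w) -> 1 weekdays
Total business days: 25 + 1 = 26

26


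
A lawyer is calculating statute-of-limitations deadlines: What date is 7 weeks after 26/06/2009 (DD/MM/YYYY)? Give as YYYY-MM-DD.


Start: 2009-06-26
Weeks to add: 7
Convert to days: 7 x 7 = 49 days
Add 49 days to 2009-06-26
Result: 2009-08-14

2009-08-14


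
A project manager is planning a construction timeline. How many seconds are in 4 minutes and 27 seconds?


Minutes: 4
Seconds: 27
Convert minutes to seconds: 4 x 60 = 240
Add remaining seconds: 240 + 27 = 267

267


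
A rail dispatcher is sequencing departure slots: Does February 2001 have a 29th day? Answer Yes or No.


Year: 2001
Divisible by 4? 2001 / 4 = 500.25 -> No
Not divisible by 4, so NOT a leap year

No


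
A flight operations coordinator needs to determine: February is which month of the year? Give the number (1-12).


Calendar month order:
1. January
2. February <--
3. March
February is month number 2

2


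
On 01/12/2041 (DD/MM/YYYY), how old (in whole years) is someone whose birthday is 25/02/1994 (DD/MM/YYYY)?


Birth: 1994-02-25
Reference: 2041-12-01
Year difference: 2041 - 1994 = 47
Has birthday (02-25) occurred by 12-01? Yes
Age in full years: 47

47


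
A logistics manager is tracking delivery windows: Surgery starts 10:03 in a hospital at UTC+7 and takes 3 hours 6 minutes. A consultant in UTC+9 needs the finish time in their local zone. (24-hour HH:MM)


Start: 10:03 in UTC+7
Step 1 - add duration:
  minutes: 3 + 6 = 9
  hours: 10 + 3 + 0 = 13
  end in UTC+7: 13:09
Step 2 - convert UTC+7 -> UTC+9:
  offset difference: 9 - (7) = 2 hours
  13 + (2) = 15 -> mod 24 = 15
Result: 15:09 in UTC+9

15:09


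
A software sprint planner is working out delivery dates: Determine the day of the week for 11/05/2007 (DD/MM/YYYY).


Date: 2007-05-11
January 1, 2007 is a Monday
Day of year: 131
Offset from Jan 1: 130 days
130 mod 7 = 4
Result: Friday

Friday


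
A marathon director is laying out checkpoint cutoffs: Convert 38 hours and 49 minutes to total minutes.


Hours: 38
Minutes: 49
Convert hours to minutes: 38 x 60 = 2280
Add remaining minutes: 2280 + 49 = 2329

2329


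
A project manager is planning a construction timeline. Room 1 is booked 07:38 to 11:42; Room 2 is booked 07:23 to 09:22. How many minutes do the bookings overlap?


Interval A: [458, 702] minutes from midnight
Interval B: [443, 562] minutes from midnight
Overlap start = max(458, 443) = 458
Overlap end = min(702, 562) = 562
Overlap = 562 - 458 = 104 minutes

104


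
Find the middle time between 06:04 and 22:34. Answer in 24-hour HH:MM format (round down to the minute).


Start time: 06:04 = 364 minutes from midnight
End time: 22:34 = 1354 minutes from midnight
Sum: 364 + 1354 = 1718
Midpoint: 1718 / 2 = 859 minutes
Convert: 859 / 60 = 14 hours, 19 minutes
Result: 14:19

14:19


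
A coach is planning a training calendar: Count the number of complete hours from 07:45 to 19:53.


Start: 07:45
End: 19:53
Hour difference: 19 - 7 = 12 hours
Minute difference: 53 - 45 = 8 minutes
Total minutes: 728
Complete hours: 728 / 60 = 12 (remainder 8)

12


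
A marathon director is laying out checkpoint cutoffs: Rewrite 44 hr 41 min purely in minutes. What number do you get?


Hours: 44
Extra minutes: 41
Minutes per hour: 60
Hours to minutes: 44 x 60 = 2640
Total: 2640 + 41 = 2681

2681


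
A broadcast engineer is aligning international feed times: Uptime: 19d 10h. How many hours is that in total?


Days: 19
Extra hours: 10
Hours per day: 24
Days to hours: 19 x 24 = 456
Total: 456 + 10 = 466

466


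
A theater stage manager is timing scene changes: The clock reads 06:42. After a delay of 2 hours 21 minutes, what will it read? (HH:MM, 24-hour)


Start time: 06:42
Adding: 2 hours 21 minutes
Minutes: 42 + 21 = 63
Minute overflow: 63 >= 60, so carry 1 hour, minutes = 3
Hours: 6 + 2 + 1 = 9
Result: 09:03

09:03


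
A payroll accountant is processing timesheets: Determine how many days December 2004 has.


Month: December
Year: 2004
December is a 31-day month
Total: 31 days

31


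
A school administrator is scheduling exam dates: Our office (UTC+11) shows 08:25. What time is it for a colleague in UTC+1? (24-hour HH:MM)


Local time: 08:25 at UTC+11 (offset 11h)
Target zone: UTC+1 (offset 1h)
Difference: 1 - (11) = -10 hours
Calculation: 8 + (-10) = -2
Wraparound: (-2) mod 24 = 22
Result: 22:25

22:25


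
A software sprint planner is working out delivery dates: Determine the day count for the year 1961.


Year: 1961
Check leap year rules:
Divisible by 4? No
1961 is not a leap year
Days: 365

365


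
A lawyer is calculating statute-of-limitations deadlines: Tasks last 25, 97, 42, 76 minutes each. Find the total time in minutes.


Durations: 25, 97, 42, 76
Running sum: 25
+ 97 = 122
+ 42 = 164
+ 76 = 240
Total duration: 240 minutes
That is 4 hours and 0 minutes

240


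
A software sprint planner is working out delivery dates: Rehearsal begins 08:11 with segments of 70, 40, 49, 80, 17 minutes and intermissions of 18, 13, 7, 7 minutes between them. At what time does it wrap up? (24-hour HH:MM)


Start: 08:11 = 491 min from midnight
  after task 1 (70 min): 09:21
  after break (18 min): 09:39
  after task 2 (40 min): 10:19
  after break (13 min): 10:32
  after task 3 (49 min): 11:21
  after break (7 min): 11:28
  after task 4 (80 min): 12:48
  after break (7 min): 12:55
  after task 5 (17 min): 13:12
Total elapsed: 301 minutes
End time: 13:12

13:12


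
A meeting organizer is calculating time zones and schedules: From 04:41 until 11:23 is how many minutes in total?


Start time: 04:41 = 281 minutes from midnight
End time: 11:23 = 683 minutes from midnight
Difference: 683 - 281 = 402 minutes
That is 6 hours and 42 minutes

402


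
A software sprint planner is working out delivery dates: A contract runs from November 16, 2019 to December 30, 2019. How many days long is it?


Start date: 2019-11-16
End date: 2019-12-30
Nov 2019: +15 days
Dec 2019: +29 days
Total: 44 days

44


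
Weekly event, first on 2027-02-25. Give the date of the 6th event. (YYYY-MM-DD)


First occurrence: 2027-02-25 (occurrence 1)
Each occurrence is 7 days after the previous.
Occurrence 6 is 5 weeks after the first.
5 weeks = 35 days
2027-02-25 + 35 days = 2027-04-01

2027-04-01


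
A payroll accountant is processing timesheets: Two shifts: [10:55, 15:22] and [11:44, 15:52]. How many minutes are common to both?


Interval A: [655, 922] minutes from midnight
Interval B: [704, 952] minutes from midnight
Overlap start = max(655, 704) = 704
Overlap end = min(922, 952) = 922
Overlap = 922 - 704 = 218 minutes

218


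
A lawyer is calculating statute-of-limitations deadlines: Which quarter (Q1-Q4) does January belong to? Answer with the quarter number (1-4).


Month: January (month 1)
Q1: January-March (months 1-3)
Q2: April-June (months 4-6)
Q3: July-September (months 7-9)
Q4: October-December (months 10-12)
Month 1 falls in Q1

1


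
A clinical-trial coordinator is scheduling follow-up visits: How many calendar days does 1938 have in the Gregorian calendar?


Year: 1938
Check leap year rules:
Divisible by 4? No
1938 is not a leap year
Days: 365

365


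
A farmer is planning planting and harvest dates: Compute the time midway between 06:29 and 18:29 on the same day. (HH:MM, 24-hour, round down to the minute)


Start time: 06:29 = 389 minutes from midnight
End time: 18:29 = 1109 minutes from midnight
Sum: 389 + 1109 = 1498
Midpoint: 1498 / 2 = 749 minutes
Convert: 749 / 60 = 12 hours, 29 minutes
Result: 12:29

12:29


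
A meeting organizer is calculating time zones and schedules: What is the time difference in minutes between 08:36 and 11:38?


Start time: 08:36 = 516 minutes from midnight
End time: 11:38 = 698 minutes from midnight
Difference: 698 - 516 = 182 minutes
That is 3 hours and 2 minutes

182


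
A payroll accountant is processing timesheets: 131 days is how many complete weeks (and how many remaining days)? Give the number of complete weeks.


Total days: 131
Days per week: 7
Division: 131 / 7 = 18 remainder 5
Complete weeks: 18
Remaining days: 5

18


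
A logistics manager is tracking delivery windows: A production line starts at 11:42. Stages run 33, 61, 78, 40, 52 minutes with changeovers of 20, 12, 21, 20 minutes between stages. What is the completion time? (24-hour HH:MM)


Start: 11:42 = 702 min from midnight
  after task 1 (33 min): 12:15
  after break (20 min): 12:35
  after task 2 (61 min): 13:36
  after break (12 min): 13:48
  after task 3 (78 min): 15:06
  after break (21 min): 15:27
  after task 4 (40 min): 16:07
  after break (20 min): 16:27
  after task 5 (52 min): 17:19
Total elapsed: 337 minutes
End time: 17:19

17:19


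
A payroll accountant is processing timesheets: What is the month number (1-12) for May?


Calendar month order:
4. April
5. May <--
6. June
May is month number 5

5


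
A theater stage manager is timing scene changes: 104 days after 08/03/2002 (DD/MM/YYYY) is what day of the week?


Start: 2002-03-08 (Friday)
Step 1 - find target date: add 104 days
  2002-03-08 + 104 days = 2002-06-20
Step 2 - day of week:
  104 mod 7 = 6
  Friday + 6 days -> Thursday
Result: Thursday (2002-06-20)

Thursday


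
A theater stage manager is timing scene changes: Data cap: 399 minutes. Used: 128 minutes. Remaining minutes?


Total budget: 399 minutes
Time used: 128 minutes
Remaining: 399 - 128 = 271 minutes
Percent used: 32.1%
Percent remaining: 67.9%

271


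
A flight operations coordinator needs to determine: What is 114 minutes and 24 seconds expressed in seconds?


Minutes: 114
Extra seconds: 24
Seconds per minute: 60
Minutes to seconds: 114 x 60 = 6840
Total: 6840 + 24 = 6864

6864


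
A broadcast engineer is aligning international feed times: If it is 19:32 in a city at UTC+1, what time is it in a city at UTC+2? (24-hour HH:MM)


Local time: 19:32 at UTC+1 (offset 1h)
Target zone: UTC+2 (offset 2h)
Difference: 2 - (1) = 1 hours
Calculation: 19 + (1) = 20
Result: 20:32

20:32


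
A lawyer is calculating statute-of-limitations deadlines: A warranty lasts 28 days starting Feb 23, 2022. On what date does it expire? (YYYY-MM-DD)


Start: 2022-02-23
Adding 28 days
Days remaining in February: 5
After February: 23 days still to add
March 2022 has 31 days, need 23
Result: 2022-03-23

2022-03-23


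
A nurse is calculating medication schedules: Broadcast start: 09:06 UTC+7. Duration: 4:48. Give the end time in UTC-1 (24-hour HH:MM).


Start: 09:06 in UTC+7
Step 1 - add duration:
  minutes: 6 + 48 = 54
  hours: 9 + 4 + 0 = 13
  end in UTC+7: 13:54
Step 2 - convert UTC+7 -> UTC-1:
  offset difference: -1 - (7) = -8 hours
  13 + (-8) = 5 -> mod 24 = 5
Result: 05:54 in UTC-1

05:54


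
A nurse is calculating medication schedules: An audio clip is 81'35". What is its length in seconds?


Minutes: 81
Seconds: 35
Convert minutes to seconds: 81 x 60 = 4860
Add remaining seconds: 4860 + 35 = 4895

4895


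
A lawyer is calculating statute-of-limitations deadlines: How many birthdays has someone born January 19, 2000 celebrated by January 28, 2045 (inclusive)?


Birth: 2000-01-19
Reference: 2045-01-28
Year difference: 2045 - 2000 = 45
Has birthday (01-19) occurred by 01-28? Yes
Age in full years: 45

45


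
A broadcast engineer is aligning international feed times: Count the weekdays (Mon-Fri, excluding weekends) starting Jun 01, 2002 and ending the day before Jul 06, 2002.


Start: 2002-06-01 (Saturday)
End (exclusive): 2002-07-06 (Saturday)
Total calendar days: 35
Full weeks: 35 // 7 = 5 -> 25 weekdays
Remaining 0 days starting on Saturday:
Total business days: 25 + 0 = 25

25


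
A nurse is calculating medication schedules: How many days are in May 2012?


Month: May
Year: 2012
May is a 31-day month
Total: 31 days

31


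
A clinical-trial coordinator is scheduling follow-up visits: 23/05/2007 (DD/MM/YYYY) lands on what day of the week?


Date: 2007-05-23
January 1, 2007 is a Monday
Day of year: 143
Offset from Jan 1: 142 days
142 mod 7 = 2
Result: Wednesday

Wednesday


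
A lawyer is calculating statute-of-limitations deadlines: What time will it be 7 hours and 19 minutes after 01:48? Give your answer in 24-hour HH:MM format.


Start time: 01:48
Adding: 7 hours 19 minutes
Minutes: 48 + 19 = 67
Minute overflow: 67 >= 60, so carry 1 hour, minutes = 7
Hours: 1 + 7 + 1 = 9
Result: 09:07

09:07


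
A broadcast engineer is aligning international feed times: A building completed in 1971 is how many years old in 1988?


Birth year: 1971
Current year: 1988
Age = current year - birth year
Age = 1988 - 1971 = 17

17


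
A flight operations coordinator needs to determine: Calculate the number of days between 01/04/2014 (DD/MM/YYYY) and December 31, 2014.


Start: April 01, 2014
End: December 31, 2014
Days left in April: 29
May: 31
June: 30
July: 31
August: 31
... plus remaining months
Sum of remaining months: 245
Total: 29 + 245 = 274

274


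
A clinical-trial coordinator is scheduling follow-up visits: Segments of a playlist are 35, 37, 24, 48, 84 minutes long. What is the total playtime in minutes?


Durations: 35, 37, 24, 48, 84
Running sum: 35
+ 37 = 72
+ 24 = 96
+ 48 = 144
+ 84 = 228
Total duration: 228 minutes
That is 3 hours and 48 minutes

228


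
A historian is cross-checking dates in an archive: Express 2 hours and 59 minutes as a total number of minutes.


Hours: 2
Extra minutes: 59
Minutes per hour: 60
Hours to minutes: 2 x 60 = 120
Total: 120 + 59 = 179

179


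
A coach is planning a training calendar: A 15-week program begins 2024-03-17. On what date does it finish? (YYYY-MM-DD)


Start: 2024-03-17
Weeks to add: 15
Convert to days: 15 x 7 = 105 days
Add 105 days to 2024-03-17
Result: 2024-06-30

2024-06-30


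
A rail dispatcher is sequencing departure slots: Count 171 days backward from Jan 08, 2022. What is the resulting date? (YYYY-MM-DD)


Start: 2022-01-08
Subtracting 171 days
Days already passed in January: 8
After going back through January: 163 more days to subtract
December 2021: 31 days, 132 remaining
November 2021: 30 days, 102 remaining
October 2021: 31 days, 71 remaining
September 2021: 30 days, 41 remaining
Result: 2021-07-21

2021-07-21


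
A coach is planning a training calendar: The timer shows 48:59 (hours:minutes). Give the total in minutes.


Hours: 48
Minutes: 59
Convert hours to minutes: 48 x 60 = 2880
Add remaining minutes: 2880 + 59 = 2939

2939


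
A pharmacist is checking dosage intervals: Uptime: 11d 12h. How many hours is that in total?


Days: 11
Extra hours: 12
Hours per day: 24
Days to hours: 11 x 24 = 264
Total: 264 + 12 = 276

276


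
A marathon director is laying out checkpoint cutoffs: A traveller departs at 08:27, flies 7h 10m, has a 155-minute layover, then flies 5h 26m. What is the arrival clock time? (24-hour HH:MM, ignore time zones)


Depart: 08:27
Leg 1: +430 min -> 15:37
Layover: +155 min -> 18:12
Leg 2: +326 min -> 23:38
Total travel: 911 minutes = 15h 11m
Arrival: 23:38

23:38


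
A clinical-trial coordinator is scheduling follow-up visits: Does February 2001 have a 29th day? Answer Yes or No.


Year: 2001
Divisible by 4? 2001 / 4 = 500.25 -> No
Not divisible by 4, so NOT a leap year

No


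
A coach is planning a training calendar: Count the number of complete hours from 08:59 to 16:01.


Start: 08:59
End: 16:01
Hour difference: 16 - 8 = 8 hours
Minute difference: 1 - 59 = -58 minutes
Total minutes: 422
Complete hours: 422 / 60 = 7 (remainder 2)

7


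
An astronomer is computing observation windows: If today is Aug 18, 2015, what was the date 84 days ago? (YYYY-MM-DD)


Start: 2015-08-18
Subtracting 84 days
Days already passed in August: 18
After going back through August: 66 more days to subtract
July 2015: 31 days, 35 remaining
June 2015: 30 days, 5 remaining
May 2015 has 31 days, need 5
Result: 2015-05-26

2015-05-26


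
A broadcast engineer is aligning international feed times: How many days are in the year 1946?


Year: 1946
Check leap year rules:
Divisible by 4? No
1946 is not a leap year
Days: 365

365


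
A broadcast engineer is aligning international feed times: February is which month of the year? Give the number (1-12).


Calendar month order:
1. January
2. February <--
3. March
February is month number 2

2


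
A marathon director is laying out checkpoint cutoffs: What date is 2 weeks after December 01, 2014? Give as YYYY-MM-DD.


Start: 2014-12-01
Weeks to add: 2
Convert to days: 2 x 7 = 14 days
Add 14 days to 2014-12-01
Result: 2014-12-15

2014-12-15


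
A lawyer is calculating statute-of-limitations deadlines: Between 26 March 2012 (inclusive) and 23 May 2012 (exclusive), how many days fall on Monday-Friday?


Start: 2012-03-26 (Monday)
End (exclusive): 2012-05-23 (Wednesday)
Total calendar days: 58
Full weeks: 58 // 7 = 8 -> 40 weekdays
Remaining 2 days starting on Monday:
  Mon(w), Tue(w) -> 2 weekdays
Total business days: 40 + 2 = 42

42


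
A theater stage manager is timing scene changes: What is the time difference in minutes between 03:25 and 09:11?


Start time: 03:25 = 205 minutes from midnight
End time: 09:11 = 551 minutes from midnight
Difference: 551 - 205 = 346 minutes
That is 5 hours and 46 minutes

346


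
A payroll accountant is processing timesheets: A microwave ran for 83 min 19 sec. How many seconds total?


Minutes: 83
Extra seconds: 19
Seconds per minute: 60
Minutes to seconds: 83 x 60 = 4980
Total: 4980 + 19 = 4999

4999


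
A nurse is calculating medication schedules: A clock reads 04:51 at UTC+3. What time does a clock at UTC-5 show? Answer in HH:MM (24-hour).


Local time: 04:51 at UTC+3 (offset 3h)
Target zone: UTC-5 (offset -5h)
Difference: -5 - (3) = -8 hours
Calculation: 4 + (-8) = -4
Wraparound: (-4) mod 24 = 20
Result: 20:51

20:51


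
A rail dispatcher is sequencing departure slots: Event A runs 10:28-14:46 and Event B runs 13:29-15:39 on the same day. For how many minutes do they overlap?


Interval A: [628, 886] minutes from midnight
Interval B: [809, 939] minutes from midnight
Overlap start = max(628, 809) = 809
Overlap end = min(886, 939) = 886
Overlap = 886 - 809 = 77 minutes

77


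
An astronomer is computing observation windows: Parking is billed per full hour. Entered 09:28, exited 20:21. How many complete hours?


Start: 09:28
End: 20:21
Hour difference: 20 - 9 = 11 hours
Minute difference: 21 - 28 = -7 minutes
Total minutes: 653
Complete hours: 653 / 60 = 10 (remainder 53)

10


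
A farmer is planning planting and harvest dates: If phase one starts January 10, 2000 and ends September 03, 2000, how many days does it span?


Start date: 2000-01-10
End date: 2000-09-03
Jan 2000: +22 days
Feb 2000: +29 days
Mar 2000: +31 days
... (6 more months)
Total: 237 days

237


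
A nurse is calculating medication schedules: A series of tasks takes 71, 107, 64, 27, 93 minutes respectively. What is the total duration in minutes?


Durations: 71, 107, 64, 27, 93
Running sum: 71
+ 107 = 178
+ 64 = 242
+ 27 = 269
+ 93 = 362
Total duration: 362 minutes
That is 6 hours and 2 minutes

362
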